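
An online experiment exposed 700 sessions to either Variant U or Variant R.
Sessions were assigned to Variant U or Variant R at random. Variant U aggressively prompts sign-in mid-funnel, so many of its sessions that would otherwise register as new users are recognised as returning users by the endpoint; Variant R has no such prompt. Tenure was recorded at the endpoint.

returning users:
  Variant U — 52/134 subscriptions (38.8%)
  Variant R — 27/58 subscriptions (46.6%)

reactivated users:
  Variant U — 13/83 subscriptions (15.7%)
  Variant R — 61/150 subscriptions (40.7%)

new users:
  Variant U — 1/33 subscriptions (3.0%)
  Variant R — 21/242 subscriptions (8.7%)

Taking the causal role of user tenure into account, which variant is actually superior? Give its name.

Variant R is higher inside every user tenure stratum but Variant U is higher in aggregate. Whether to stratify depends on how user tenure relates to the variant.
User tenure is recorded after the variant and is itself shifted by it — it sits on the causal path from variant to outcome. Conditioning on a mediator would strip out part of the effect we want; the pooled comparison gives the total causal effect.
Pooled: Variant U 26.4% vs Variant R 24.2%; Variant U is higher overall.

Variant U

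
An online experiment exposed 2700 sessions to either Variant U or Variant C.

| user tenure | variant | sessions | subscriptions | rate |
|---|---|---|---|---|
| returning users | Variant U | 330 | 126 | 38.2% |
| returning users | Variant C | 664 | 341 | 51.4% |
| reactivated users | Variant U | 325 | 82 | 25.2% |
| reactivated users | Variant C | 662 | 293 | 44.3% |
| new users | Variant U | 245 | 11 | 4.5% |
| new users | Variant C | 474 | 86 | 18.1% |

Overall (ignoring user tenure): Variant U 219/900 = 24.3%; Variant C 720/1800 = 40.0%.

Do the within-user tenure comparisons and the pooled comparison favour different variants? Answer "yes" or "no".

Within each user tenure level (returning users 38.2% vs 51.4%; reactivated users 25.2% vs 44.3%; new users 4.5% vs 18.1%), Variant C has the higher rate every time. Pooled: 24.3% vs 40.0% — Variant C has the higher rate overall. They agree.

no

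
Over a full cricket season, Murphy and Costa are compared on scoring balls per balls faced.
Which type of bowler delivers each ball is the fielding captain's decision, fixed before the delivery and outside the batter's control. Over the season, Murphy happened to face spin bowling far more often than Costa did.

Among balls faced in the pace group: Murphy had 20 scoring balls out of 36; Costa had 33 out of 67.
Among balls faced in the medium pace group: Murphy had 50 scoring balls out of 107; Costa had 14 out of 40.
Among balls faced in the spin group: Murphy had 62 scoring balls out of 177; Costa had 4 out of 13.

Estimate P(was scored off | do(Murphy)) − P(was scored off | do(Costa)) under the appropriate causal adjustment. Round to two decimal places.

+0.07

Within every bowling type level Murphy has the higher rate, yet pooled Costa does — Simpson's reversal.
Here bowling type is a common cause — it drives both which player a case falls under and the outcome. The crude comparison mixes populations; the stratum-specific rates are the causally relevant ones.
Adjusting over the population distribution of bowling type: 0.234·(0.556−0.493) + 0.334·(0.467−0.350) + 0.432·(0.350−0.308) = +0.072.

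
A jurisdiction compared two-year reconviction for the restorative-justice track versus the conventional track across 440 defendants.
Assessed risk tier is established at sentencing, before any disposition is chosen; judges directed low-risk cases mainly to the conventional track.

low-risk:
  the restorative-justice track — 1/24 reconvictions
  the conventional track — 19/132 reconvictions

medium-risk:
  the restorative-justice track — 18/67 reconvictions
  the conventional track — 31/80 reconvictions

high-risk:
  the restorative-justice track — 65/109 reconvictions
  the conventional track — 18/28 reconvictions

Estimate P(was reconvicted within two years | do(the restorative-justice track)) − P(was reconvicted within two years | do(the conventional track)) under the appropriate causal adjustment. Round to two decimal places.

The assessed risk tier-specific comparison favours the restorative-justice track throughout, but the pooled figures favour the conventional track. The question is whether to condition on assessed risk tier.
Here assessed risk tier is a common cause — it drives both which disposition a case falls under and the outcome. The crude comparison mixes populations; the stratum-specific rates are the causally relevant ones.
Adjusting over the population distribution of assessed risk tier: 0.355·(0.042−0.144) + 0.334·(0.269−0.388) + 0.311·(0.596−0.643) = -0.090.

-0.09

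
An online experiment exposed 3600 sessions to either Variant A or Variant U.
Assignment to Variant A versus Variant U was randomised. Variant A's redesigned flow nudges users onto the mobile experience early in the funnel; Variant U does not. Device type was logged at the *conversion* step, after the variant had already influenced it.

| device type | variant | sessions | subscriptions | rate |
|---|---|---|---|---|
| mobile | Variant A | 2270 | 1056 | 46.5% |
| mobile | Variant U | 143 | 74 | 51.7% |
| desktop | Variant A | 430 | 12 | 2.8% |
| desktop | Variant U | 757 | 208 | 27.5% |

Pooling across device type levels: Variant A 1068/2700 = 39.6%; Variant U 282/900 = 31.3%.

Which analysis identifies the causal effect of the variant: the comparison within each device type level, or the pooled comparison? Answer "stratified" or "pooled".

pooled

The stratified and pooled comparisons disagree (Variant U wins within each device type; Variant A wins overall), so the answer turns on the causal role of device type.
Device type is recorded after the variant and is itself shifted by it — it sits on the causal path from variant to outcome. Conditioning on a mediator would strip out part of the effect we want; the pooled comparison gives the total causal effect.
Pooled: Variant A 39.6% vs Variant U 31.3%; Variant A is higher overall.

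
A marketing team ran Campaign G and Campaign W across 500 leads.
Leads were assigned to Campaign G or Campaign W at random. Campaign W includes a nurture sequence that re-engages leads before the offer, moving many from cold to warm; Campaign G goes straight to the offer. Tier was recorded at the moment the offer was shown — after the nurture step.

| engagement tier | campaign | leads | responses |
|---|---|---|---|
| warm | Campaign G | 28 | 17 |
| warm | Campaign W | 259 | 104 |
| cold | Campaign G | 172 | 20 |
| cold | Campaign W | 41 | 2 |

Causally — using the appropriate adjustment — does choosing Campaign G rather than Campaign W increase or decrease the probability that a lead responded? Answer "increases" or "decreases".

decreases

Stratifying would compare campaigns among leads the campaigns themselves sorted into engagement tier groups — a form of selection on an intermediate. The unconditioned pooled rates give the total causal effect.
Pooled: Campaign G 18.5% vs Campaign W 35.3%; Campaign W is higher overall.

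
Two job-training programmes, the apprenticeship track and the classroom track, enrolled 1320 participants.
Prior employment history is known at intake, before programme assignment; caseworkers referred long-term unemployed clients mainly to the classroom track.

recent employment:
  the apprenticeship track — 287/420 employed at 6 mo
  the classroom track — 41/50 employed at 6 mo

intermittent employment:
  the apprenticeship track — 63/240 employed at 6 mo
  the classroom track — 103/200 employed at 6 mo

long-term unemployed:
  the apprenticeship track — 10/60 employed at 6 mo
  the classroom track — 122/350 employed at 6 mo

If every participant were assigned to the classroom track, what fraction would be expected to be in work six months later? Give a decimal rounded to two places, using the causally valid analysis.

0.57

Within every prior employment history level the classroom track has the higher rate, yet pooled the apprenticeship track does — Simpson's reversal.
Prior employment history is set before the programme has any effect — it is not caused by the programme — and it independently drives the outcome. That makes it a confounder, so the causal comparison is within prior employment history levels.
Standardising the classroom track to the population prior employment history mix: 0.356·41/50 + 0.333·103/200 + 0.311·122/350 = 0.572.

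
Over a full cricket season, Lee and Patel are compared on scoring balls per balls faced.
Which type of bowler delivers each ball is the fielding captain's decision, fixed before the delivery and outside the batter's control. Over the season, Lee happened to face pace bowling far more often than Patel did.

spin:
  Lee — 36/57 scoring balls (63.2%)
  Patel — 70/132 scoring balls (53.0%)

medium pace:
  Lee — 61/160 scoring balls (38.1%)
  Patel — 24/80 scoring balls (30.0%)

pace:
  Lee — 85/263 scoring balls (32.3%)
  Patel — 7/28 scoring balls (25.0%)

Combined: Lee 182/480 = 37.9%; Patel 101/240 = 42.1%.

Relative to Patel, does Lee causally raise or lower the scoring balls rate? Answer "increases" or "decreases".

increases

Here bowling type is a common cause — it drives both which player a case falls under and the outcome. The crude comparison mixes populations; the stratum-specific rates are the causally relevant ones.
Within each level — spin: 63.2% vs 53.0%; medium pace: 38.1% vs 30.0%; pace: 32.3% vs 25.0% — Lee is higher every time.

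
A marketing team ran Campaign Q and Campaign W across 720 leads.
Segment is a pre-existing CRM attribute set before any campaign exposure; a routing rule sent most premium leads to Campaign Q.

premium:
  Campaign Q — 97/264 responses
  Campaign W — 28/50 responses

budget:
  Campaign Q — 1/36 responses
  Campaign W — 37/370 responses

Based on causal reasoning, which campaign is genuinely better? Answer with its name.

Customer segment differs across campaigns for reasons unrelated to any effect of the campaign itself, and it separately predicts the outcome — a classic confounder. We must compare within customer segment levels.
Within each level — premium: 36.7% vs 56.0%; budget: 2.8% vs 10.0% — Campaign W is higher every time.

Campaign W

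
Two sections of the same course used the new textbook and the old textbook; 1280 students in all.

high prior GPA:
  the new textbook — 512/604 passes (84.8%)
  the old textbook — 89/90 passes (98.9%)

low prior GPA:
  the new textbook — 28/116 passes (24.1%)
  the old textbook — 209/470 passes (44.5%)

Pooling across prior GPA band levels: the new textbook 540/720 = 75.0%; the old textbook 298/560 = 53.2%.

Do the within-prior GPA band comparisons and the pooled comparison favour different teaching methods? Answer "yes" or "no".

yes

Within each prior GPA band level (high prior GPA 84.8% vs 98.9%; low prior GPA 24.1% vs 44.5%), the old textbook has the higher rate every time. Pooled: 75.0% vs 53.2% — the new textbook has the higher rate overall. The two comparisons disagree.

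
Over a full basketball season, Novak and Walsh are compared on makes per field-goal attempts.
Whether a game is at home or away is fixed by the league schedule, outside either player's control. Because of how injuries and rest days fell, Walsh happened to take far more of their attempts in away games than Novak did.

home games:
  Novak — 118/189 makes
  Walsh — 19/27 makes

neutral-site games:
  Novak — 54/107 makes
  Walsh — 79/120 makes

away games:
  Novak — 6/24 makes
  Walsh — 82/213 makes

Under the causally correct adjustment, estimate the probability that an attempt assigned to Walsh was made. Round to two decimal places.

0.58

Walsh is higher inside every game venue stratum but Novak is higher in aggregate. Whether to stratify depends on how game venue relates to the player.
Here game venue is a common cause — it drives both which player a case falls under and the outcome. The crude comparison mixes populations; the stratum-specific rates are the causally relevant ones.
Standardising Walsh to the population game venue mix: 0.318·19/27 + 0.334·79/120 + 0.349·82/213 = 0.577.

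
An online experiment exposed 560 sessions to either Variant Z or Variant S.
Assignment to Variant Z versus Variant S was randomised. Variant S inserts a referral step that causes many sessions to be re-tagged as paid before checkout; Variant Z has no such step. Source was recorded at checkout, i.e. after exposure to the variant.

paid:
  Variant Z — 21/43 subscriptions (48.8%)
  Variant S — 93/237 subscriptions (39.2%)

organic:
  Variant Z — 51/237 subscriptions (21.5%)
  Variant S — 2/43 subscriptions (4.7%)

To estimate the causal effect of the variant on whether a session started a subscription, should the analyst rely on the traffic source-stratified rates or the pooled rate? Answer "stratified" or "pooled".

The distribution of traffic source is itself part of what the variant does — it is an intermediate outcome. Holding it fixed would remove that part of the effect; the total effect is the pooled difference.
Pooled: Variant Z 25.7% vs Variant S 33.9%; Variant S is higher overall.

pooled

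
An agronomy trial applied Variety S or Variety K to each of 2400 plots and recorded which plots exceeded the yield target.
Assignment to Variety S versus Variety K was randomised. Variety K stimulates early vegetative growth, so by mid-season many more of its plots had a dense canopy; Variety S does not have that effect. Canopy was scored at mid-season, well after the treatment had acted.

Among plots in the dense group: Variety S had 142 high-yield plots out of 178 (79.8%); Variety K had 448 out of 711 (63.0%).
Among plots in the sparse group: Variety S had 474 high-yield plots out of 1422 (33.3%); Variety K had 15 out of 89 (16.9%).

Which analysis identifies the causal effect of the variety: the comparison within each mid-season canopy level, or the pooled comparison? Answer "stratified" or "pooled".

Variety S is higher inside every mid-season canopy stratum but Variety K is higher in aggregate. Whether to stratify depends on how mid-season canopy relates to the variety.
Mid-season canopy is downstream of the variety. One should not condition on a consequence of treatment, so the overall rates are the right comparison.
Pooled: Variety S 38.5% vs Variety K 57.9%; Variety K is higher overall.

pooled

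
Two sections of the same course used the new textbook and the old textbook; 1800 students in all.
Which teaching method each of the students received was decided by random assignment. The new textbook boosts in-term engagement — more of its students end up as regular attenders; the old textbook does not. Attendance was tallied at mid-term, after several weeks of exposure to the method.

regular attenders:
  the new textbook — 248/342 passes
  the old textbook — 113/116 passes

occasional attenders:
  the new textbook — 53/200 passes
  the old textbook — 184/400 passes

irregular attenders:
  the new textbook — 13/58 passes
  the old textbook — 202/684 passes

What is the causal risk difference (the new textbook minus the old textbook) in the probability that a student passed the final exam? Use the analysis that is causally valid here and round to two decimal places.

+0.11

the old textbook is higher inside every mid-term attendance stratum but the new textbook is higher in aggregate. Whether to stratify depends on how mid-term attendance relates to the teaching method.
Mid-term attendance here is a post-treatment variable shaped by the teaching method; conditioning on it would introduce bias rather than remove it. The overall comparison is the causal one.
The causal difference is the pooled difference: 0.523 − 0.416 = +0.107.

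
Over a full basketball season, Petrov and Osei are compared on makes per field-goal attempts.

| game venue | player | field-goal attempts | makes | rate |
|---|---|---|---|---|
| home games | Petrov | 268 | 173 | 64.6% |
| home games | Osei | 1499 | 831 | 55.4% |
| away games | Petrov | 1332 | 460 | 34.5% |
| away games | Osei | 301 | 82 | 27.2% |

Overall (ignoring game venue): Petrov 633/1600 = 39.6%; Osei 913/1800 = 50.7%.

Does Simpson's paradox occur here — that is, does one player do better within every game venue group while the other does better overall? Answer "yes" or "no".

Within each game venue level (home games 64.6% vs 55.4%; away games 34.5% vs 27.2%), Petrov has the higher rate every time. Pooled: 39.6% vs 50.7% — Osei has the higher rate overall. The two comparisons disagree.

yes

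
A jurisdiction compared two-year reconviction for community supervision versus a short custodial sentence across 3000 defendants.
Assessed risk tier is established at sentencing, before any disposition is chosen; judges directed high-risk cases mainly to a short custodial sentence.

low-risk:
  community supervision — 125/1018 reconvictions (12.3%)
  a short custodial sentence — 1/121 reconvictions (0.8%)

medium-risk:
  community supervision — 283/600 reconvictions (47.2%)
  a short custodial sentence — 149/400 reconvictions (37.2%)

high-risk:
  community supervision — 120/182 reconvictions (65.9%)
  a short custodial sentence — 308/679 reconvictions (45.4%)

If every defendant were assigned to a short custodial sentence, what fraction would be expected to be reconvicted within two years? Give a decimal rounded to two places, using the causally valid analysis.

The assessed risk tier-specific comparison favours a short custodial sentence throughout, but the pooled figures favour community supervision. The question is whether to condition on assessed risk tier.
Assessed risk tier satisfies the back-door criterion: it is not a descendant of the disposition, and it blocks the spurious path from disposition to outcome. Adjusting for it (i.e., using the within-assessed risk tier rates) gives the causal effect.
Standardising a short custodial sentence to the population assessed risk tier mix: 0.380·1/121 + 0.333·149/400 + 0.287·308/679 = 0.257.

0.26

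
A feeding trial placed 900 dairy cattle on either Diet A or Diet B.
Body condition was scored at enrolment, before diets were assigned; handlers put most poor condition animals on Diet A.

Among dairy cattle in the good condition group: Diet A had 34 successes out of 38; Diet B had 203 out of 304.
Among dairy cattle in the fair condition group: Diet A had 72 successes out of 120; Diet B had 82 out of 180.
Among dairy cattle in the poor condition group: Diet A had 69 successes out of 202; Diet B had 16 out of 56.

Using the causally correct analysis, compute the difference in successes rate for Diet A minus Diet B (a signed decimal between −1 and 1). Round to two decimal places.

+0.15

Diet A is higher inside every starting body condition stratum but Diet B is higher in aggregate. Whether to stratify depends on how starting body condition relates to the diet.
Here starting body condition is a common cause — it drives both which diet a case falls under and the outcome. The crude comparison mixes populations; the stratum-specific rates are the causally relevant ones.
Adjusting over the population distribution of starting body condition: 0.380·(0.895−0.668) + 0.333·(0.600−0.456) + 0.287·(0.342−0.286) = +0.150.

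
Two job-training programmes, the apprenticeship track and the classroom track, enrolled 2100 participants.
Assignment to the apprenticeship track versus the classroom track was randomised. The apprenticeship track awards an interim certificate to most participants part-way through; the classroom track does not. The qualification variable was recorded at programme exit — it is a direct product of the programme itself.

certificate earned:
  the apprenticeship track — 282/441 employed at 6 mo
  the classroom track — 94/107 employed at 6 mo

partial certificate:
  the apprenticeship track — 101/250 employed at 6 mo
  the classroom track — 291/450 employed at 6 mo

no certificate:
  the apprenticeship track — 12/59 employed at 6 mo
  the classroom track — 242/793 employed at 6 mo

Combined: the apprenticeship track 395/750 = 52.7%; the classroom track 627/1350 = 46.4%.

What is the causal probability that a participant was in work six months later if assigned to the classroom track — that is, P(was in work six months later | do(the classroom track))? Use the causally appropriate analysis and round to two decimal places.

0.46

Within every qualification attained during the programme level the classroom track has the higher rate, yet pooled the apprenticeship track does — Simpson's reversal.
Qualification attained during the programme lies on the pathway programme → qualification attained during the programme → outcome, so adjusting for it blocks the indirect effect. For the total causal effect of programme, use the unadjusted pooled rates.
So P(outcome | do(the classroom track)) is just the pooled rate for the classroom track: 627/1350 = 0.464.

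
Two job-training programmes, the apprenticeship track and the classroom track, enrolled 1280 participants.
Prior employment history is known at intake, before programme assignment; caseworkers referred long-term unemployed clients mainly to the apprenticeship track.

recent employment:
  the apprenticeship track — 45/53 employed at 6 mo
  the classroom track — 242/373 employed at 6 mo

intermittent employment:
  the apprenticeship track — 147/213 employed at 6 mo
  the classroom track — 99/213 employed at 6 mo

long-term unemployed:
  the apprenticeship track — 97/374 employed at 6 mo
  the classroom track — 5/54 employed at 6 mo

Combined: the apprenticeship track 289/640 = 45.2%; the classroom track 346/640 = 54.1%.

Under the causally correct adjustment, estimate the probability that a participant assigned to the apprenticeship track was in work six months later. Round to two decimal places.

0.60

Within every prior employment history level the apprenticeship track has the higher rate, yet pooled the classroom track does — Simpson's reversal.
Prior employment history differs across programmes for reasons unrelated to any effect of the programme itself, and it separately predicts the outcome — a classic confounder. We must compare within prior employment history levels.
Standardising the apprenticeship track to the population prior employment history mix: 0.333·45/53 + 0.333·147/213 + 0.334·97/374 = 0.599.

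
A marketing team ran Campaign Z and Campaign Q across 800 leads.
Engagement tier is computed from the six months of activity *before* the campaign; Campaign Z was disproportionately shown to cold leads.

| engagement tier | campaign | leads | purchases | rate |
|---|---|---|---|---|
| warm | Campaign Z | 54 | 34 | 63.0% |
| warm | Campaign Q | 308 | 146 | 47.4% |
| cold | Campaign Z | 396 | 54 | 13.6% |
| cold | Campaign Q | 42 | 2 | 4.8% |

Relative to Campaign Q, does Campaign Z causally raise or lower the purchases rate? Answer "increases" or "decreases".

Nothing the campaign does changes engagement tier; the imbalance is an allocation artefact. With engagement tier also predicting the outcome, the pooled figure is confounded, and the within-stratum comparison is the causal one.
Within each level — warm: 63.0% vs 47.4%; cold: 13.6% vs 4.8% — Campaign Z is higher every time.

increases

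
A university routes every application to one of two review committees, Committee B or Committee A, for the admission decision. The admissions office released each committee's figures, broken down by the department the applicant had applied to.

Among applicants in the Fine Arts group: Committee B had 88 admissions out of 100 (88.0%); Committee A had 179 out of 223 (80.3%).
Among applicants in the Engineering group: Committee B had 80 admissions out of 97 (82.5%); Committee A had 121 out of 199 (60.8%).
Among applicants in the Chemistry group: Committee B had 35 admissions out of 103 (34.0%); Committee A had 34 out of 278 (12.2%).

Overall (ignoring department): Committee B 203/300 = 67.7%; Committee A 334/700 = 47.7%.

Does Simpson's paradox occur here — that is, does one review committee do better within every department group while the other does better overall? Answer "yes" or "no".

Within each department level (Fine Arts 88.0% vs 80.3%; Engineering 82.5% vs 60.8%; Chemistry 34.0% vs 12.2%), Committee B has the higher rate every time. Pooled: 67.7% vs 47.7% — Committee B has the higher rate overall. They agree.

no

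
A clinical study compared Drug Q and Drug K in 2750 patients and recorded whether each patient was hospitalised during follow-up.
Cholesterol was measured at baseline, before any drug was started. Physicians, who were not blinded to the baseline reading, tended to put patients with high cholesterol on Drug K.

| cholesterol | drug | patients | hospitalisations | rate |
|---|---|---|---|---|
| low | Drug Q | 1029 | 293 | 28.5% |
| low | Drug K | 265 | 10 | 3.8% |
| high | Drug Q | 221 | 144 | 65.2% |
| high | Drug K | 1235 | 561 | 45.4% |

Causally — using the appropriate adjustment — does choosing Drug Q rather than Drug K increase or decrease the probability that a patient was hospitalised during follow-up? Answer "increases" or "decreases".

increases

Within every cholesterol level Drug K has the lower rate, yet pooled Drug Q does — Simpson's reversal.
Nothing the drug does changes cholesterol; the imbalance is an allocation artefact. With cholesterol also predicting the outcome, the pooled figure is confounded, and the within-stratum comparison is the causal one.
Within each level — low: 28.5% vs 3.8%; high: 65.2% vs 45.4% — Drug K is lower every time.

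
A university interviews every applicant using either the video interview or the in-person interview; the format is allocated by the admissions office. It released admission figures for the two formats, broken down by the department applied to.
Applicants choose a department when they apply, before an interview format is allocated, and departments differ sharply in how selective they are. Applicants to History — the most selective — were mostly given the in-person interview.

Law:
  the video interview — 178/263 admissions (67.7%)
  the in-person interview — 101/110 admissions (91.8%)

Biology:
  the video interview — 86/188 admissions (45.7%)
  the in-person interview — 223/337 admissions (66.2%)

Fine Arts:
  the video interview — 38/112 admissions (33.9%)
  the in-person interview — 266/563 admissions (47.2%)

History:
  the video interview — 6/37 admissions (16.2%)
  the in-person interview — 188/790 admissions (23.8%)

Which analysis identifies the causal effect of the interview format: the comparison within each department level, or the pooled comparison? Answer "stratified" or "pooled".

stratified

Within every department level the in-person interview has the higher rate, yet pooled the video interview does — Simpson's reversal.
Here department is a common cause — it drives both which interview format a case falls under and the outcome. The crude comparison mixes populations; the stratum-specific rates are the causally relevant ones.
Within each level — Law: 67.7% vs 91.8%; Biology: 45.7% vs 66.2%; Fine Arts: 33.9% vs 47.2%; History: 16.2% vs 23.8% — the in-person interview is higher every time.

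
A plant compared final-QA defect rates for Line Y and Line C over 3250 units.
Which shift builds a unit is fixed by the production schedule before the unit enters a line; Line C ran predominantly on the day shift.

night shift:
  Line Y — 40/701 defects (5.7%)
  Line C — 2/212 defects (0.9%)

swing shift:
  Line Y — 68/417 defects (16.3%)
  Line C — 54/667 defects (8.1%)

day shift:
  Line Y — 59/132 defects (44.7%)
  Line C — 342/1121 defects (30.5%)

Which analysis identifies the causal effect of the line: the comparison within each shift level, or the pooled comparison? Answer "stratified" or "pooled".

Line C is lower inside every shift stratum but Line Y is lower in aggregate. Whether to stratify depends on how shift relates to the line.
Nothing the line does changes shift; the imbalance is an allocation artefact. With shift also predicting the outcome, the pooled figure is confounded, and the within-stratum comparison is the causal one.
Within each level — night shift: 5.7% vs 0.9%; swing shift: 16.3% vs 8.1%; day shift: 44.7% vs 30.5% — Line C is lower every time.

stratified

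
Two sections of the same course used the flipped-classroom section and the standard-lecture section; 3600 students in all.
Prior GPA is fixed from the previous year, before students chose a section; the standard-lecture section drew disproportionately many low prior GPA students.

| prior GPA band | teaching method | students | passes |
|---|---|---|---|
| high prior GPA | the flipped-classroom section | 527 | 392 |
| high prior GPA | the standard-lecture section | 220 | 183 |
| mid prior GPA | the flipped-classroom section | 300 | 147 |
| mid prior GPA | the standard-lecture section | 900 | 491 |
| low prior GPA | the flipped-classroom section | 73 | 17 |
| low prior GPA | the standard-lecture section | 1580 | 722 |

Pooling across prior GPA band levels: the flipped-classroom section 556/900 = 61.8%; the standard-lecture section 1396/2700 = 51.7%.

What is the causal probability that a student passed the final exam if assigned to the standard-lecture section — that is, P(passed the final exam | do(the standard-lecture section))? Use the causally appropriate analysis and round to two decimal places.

0.56

The prior GPA band-specific comparison favours the standard-lecture section throughout, but the pooled figures favour the flipped-classroom section. The question is whether to condition on prior GPA band.
Prior GPA band differs across teaching methods for reasons unrelated to any effect of the teaching method itself, and it separately predicts the outcome — a classic confounder. We must compare within prior GPA band levels.
Standardising the standard-lecture section to the population prior GPA band mix: 0.207·183/220 + 0.333·491/900 + 0.459·722/1580 = 0.564.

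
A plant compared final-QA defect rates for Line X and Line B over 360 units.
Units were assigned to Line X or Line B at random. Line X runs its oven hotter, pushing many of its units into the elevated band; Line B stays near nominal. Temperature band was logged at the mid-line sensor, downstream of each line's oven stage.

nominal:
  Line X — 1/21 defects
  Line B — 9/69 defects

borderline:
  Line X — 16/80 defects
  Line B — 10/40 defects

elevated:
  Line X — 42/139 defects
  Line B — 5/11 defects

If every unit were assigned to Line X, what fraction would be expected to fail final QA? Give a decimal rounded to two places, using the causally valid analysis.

Stratifying would compare lines among units the lines themselves sorted into in-process temperature band groups — a form of selection on an intermediate. The unconditioned pooled rates give the total causal effect.
So P(outcome | do(Line X)) is just the pooled rate for Line X: 59/240 = 0.246.

0.25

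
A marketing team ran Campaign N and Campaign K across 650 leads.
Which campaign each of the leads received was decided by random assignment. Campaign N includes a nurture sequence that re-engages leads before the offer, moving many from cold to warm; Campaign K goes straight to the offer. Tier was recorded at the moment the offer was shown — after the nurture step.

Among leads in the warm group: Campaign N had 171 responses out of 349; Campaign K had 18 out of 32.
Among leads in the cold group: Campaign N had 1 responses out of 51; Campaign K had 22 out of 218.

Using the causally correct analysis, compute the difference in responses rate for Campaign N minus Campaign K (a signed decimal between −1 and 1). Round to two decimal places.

Engagement tier is downstream of the campaign. One should not condition on a consequence of treatment, so the overall rates are the right comparison.
The causal difference is the pooled difference: 0.430 − 0.160 = +0.270.

+0.27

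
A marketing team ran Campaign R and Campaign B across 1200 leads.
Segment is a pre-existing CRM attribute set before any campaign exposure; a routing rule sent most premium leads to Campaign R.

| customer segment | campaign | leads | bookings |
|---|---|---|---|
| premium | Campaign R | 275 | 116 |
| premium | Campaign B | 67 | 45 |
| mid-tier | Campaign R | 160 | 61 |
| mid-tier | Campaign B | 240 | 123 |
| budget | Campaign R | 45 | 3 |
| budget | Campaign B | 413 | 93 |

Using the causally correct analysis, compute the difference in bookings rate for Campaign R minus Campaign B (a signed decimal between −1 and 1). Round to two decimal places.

Customer segment satisfies the back-door criterion: it is not a descendant of the campaign, and it blocks the spurious path from campaign to outcome. Adjusting for it (i.e., using the within-customer segment rates) gives the causal effect.
Adjusting over the population distribution of customer segment: 0.285·(0.422−0.672) + 0.333·(0.381−0.512) + 0.382·(0.067−0.225) = -0.175.

-0.18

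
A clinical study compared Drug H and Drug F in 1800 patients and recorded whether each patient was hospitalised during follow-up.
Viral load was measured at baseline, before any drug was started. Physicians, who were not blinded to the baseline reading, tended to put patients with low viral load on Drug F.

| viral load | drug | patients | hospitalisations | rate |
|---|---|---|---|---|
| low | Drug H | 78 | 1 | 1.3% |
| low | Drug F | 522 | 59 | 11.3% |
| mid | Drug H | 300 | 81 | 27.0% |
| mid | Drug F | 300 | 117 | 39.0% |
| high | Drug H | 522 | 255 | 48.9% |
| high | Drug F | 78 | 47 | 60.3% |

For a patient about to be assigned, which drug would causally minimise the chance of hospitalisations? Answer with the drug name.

Within every viral load level Drug H has the lower rate, yet pooled Drug F does — Simpson's reversal.
The imbalance in viral load arose from how patients were allocated, not from anything the drug did; and viral load independently affects the outcome. The pooled gap is confounded — condition on viral load.
Within each level — low: 1.3% vs 11.3%; mid: 27.0% vs 39.0%; high: 48.9% vs 60.3% — Drug H is lower every time.

Drug H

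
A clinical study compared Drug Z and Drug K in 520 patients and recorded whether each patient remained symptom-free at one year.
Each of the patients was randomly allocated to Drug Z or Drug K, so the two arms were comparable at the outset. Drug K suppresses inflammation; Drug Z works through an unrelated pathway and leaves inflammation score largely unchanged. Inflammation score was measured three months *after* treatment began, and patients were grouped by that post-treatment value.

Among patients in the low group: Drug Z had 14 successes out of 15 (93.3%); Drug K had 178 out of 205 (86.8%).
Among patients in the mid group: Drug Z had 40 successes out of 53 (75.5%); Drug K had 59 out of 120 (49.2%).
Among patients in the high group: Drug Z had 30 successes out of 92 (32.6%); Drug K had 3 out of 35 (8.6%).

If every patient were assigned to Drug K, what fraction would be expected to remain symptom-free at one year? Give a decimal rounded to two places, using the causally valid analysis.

0.67

The inflammation score-specific comparison favours Drug Z throughout, but the pooled figures favour Drug K. The question is whether to condition on inflammation score.
Stratifying would compare drugs among patients the drugs themselves sorted into inflammation score groups — a form of selection on an intermediate. The unconditioned pooled rates give the total causal effect.
So P(outcome | do(Drug K)) is just the pooled rate for Drug K: 240/360 = 0.667.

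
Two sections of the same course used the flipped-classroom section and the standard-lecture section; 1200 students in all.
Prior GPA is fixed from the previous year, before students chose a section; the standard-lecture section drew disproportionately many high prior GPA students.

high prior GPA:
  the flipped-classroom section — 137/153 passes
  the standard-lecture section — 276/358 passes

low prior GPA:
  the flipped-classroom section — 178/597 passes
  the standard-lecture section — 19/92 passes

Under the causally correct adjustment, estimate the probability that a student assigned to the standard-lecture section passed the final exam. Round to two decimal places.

0.45

Here prior GPA band is a common cause — it drives both which teaching method a case falls under and the outcome. The crude comparison mixes populations; the stratum-specific rates are the causally relevant ones.
Standardising the standard-lecture section to the population prior GPA band mix: 0.426·276/358 + 0.574·19/92 = 0.447.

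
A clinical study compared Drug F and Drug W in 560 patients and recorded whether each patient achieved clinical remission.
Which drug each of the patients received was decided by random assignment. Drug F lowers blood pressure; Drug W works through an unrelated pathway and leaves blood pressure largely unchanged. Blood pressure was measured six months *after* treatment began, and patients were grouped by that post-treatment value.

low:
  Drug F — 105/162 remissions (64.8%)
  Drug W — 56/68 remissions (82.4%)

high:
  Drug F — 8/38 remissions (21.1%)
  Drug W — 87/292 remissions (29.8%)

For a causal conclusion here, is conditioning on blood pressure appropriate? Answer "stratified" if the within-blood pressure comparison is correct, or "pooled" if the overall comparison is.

The blood pressure-specific comparison favours Drug W throughout, but the pooled figures favour Drug F. The question is whether to condition on blood pressure.
Because the drug influences blood pressure, blood pressure is a post-treatment mediator, not a confounder. Stratifying on it would bias the estimate; the causal effect is the crude pooled difference.
Pooled: Drug F 56.5% vs Drug W 39.7%; Drug F is higher overall.

pooled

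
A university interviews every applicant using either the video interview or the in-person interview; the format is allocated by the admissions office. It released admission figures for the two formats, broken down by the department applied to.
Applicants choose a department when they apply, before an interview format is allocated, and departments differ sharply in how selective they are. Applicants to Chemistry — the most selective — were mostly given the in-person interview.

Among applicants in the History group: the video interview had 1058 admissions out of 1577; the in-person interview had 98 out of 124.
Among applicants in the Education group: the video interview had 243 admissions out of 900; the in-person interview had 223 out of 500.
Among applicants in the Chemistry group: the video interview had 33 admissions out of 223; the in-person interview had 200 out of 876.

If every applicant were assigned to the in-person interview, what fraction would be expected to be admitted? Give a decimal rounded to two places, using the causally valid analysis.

The department-specific comparison favours the in-person interview throughout, but the pooled figures favour the video interview. The question is whether to condition on department.
Department differs across interview formats for reasons unrelated to any effect of the interview format itself, and it separately predicts the outcome — a classic confounder. We must compare within department levels.
Standardising the in-person interview to the population department mix: 0.405·98/124 + 0.333·223/500 + 0.262·200/876 = 0.528.

0.53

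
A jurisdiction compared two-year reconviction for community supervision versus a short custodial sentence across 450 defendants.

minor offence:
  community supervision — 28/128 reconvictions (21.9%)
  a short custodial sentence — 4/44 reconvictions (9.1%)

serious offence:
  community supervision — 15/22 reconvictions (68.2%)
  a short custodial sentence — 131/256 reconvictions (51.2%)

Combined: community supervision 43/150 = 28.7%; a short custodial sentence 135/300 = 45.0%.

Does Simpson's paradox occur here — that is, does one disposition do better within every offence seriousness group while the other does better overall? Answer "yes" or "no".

yes

Within each offence seriousness level (minor offence 21.9% vs 9.1%; serious offence 68.2% vs 51.2%), a short custodial sentence has the lower rate every time. Pooled: 28.7% vs 45.0% — community supervision has the lower rate overall. The two comparisons disagree.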